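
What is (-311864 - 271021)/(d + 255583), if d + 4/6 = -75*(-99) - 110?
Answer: -1748655/788692 ≈ -2.2172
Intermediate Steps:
d = 21943/3 (d = -⅔ + (-75*(-99) - 110) = -⅔ + (7425 - 110) = -⅔ + 7315 = 21943/3 ≈ 7314.3)
(-311864 - 271021)/(d + 255583) = (-311864 - 271021)/(21943/3 + 255583) = -582885/788692/3 = -582885*3/788692 = -1748655/788692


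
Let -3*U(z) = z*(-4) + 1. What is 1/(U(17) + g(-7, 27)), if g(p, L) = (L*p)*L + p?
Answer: -3/15263 ≈ -0.00019655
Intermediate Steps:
g(p, L) = p + p*L**2 (g(p, L) = p*L**2 + p = p + p*L**2)
U(z) = -1/3 + 4*z/3 (U(z) = -(z*(-4) + 1)/3 = -(-4*z + 1)/3 = -(1 - 4*z)/3 = -1/3 + 4*z/3)
1/(U(17) + g(-7, 27)) = 1/((-1/3 + (4/3)*17) - 7*(1 + 27**2)) = 1/((-1/3 + 68/3) - 7*(1 + 729)) = 1/(67/3 - 7*730) = 1/(67/3 - 5110) = 1/(-15263/3) = -3/15263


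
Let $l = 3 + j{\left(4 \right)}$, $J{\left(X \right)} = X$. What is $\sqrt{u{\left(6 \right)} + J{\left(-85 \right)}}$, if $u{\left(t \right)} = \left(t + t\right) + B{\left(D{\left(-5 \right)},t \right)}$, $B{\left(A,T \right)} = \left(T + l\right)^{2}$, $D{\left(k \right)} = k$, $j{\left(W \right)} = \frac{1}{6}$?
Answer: $\frac{\sqrt{397}}{6} \approx 3.3208$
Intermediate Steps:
$j{\left(W \right)} = \frac{1}{6}$
$l = \frac{19}{6}$ ($l = 3 + \frac{1}{6} = \frac{19}{6} \approx 3.1667$)
$B{\left(A,T \right)} = \left(\frac{19}{6} + T\right)^{2}$ ($B{\left(A,T \right)} = \left(T + \frac{19}{6}\right)^{2} = \left(\frac{19}{6} + T\right)^{2}$)
$u{\left(t \right)} = 2 t + \frac{\left(19 + 6 t\right)^{2}}{36}$ ($u{\left(t \right)} = \left(t + t\right) + \frac{\left(19 + 6 t\right)^{2}}{36} = 2 t + \frac{\left(19 + 6 t\right)^{2}}{36}$)
$\sqrt{u{\left(6 \right)} + J{\left(-85 \right)}} = \sqrt{\left(2 \cdot 6 + \frac{\left(19 + 6 \cdot 6\right)^{2}}{36}\right) - 85} = \sqrt{\left(12 + \frac{\left(19 + 36\right)^{2}}{36}\right) - 85} = \sqrt{\left(12 + \frac{55^{2}}{36}\right) - 85} = \sqrt{\left(12 + \frac{1}{36} \cdot 3025\right) - 85} = \sqrt{\left(12 + \frac{3025}{36}\right) - 85} = \sqrt{\frac{3457}{36} - 85} = \sqrt{\frac{397}{36}} = \frac{\sqrt{397}}{6}$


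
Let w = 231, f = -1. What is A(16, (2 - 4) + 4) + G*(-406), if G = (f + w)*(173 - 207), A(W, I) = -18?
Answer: 3174902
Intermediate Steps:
G = -7820 (G = (-1 + 231)*(173 - 207) = 230*(-34) = -7820)
A(16, (2 - 4) + 4) + G*(-406) = -18 - 7820*(-406) = -18 + 3174920 = 3174902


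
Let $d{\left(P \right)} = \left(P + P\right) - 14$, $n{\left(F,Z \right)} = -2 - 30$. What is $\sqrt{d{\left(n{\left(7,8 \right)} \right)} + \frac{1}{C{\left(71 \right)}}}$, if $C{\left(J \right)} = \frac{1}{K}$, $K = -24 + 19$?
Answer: $i \sqrt{83} \approx 9.1104 i$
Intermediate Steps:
$n{\left(F,Z \right)} = -32$ ($n{\left(F,Z \right)} = -2 - 30 = -32$)
$K = -5$
$d{\left(P \right)} = -14 + 2 P$ ($d{\left(P \right)} = 2 P - 14 = -14 + 2 P$)
$C{\left(J \right)} = - \frac{1}{5}$ ($C{\left(J \right)} = \frac{1}{-5} = - \frac{1}{5}$)
$\sqrt{d{\left(n{\left(7,8 \right)} \right)} + \frac{1}{C{\left(71 \right)}}} = \sqrt{\left(-14 + 2 \left(-32\right)\right) + \frac{1}{- \frac{1}{5}}} = \sqrt{\left(-14 - 64\right) - 5} = \sqrt{-78 - 5} = \sqrt{-83} = i \sqrt{83}$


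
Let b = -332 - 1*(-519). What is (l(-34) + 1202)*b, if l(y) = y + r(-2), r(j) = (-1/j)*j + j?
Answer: 217855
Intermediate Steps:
r(j) = -1 + j
b = 187 (b = -332 + 519 = 187)
l(y) = -3 + y (l(y) = y + (-1 - 2) = y - 3 = -3 + y)
(l(-34) + 1202)*b = ((-3 - 34) + 1202)*187 = (-37 + 1202)*187 = 1165*187 = 217855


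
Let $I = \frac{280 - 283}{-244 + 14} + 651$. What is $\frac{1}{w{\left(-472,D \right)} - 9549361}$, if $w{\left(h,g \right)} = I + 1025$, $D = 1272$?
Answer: $- \frac{230}{2195967547} \approx -1.0474 \cdot 10^{-7}$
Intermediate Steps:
$I = \frac{149733}{230}$ ($I = - \frac{3}{-230} + 651 = \left(-3\right) \left(- \frac{1}{230}\right) + 651 = \frac{3}{230} + 651 = \frac{149733}{230} \approx 651.01$)
$w{\left(h,g \right)} = \frac{385483}{230}$ ($w{\left(h,g \right)} = \frac{149733}{230} + 1025 = \frac{385483}{230}$)
$\frac{1}{w{\left(-472,D \right)} - 9549361} = \frac{1}{\frac{385483}{230} - 9549361} = \frac{1}{- \frac{2195967547}{230}} = - \frac{230}{2195967547}$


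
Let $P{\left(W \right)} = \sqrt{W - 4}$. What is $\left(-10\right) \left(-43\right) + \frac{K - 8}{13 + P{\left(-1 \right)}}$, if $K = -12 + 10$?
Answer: $\frac{37345}{87} + \frac{5 i \sqrt{5}}{87} \approx 429.25 + 0.12851 i$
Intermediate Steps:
$K = -2$
$P{\left(W \right)} = \sqrt{-4 + W}$
$\left(-10\right) \left(-43\right) + \frac{K - 8}{13 + P{\left(-1 \right)}} = \left(-10\right) \left(-43\right) + \frac{-2 - 8}{13 + \sqrt{-4 - 1}} = 430 - \frac{10}{13 + \sqrt{-5}} = 430 - \frac{10}{13 + i \sqrt{5}}$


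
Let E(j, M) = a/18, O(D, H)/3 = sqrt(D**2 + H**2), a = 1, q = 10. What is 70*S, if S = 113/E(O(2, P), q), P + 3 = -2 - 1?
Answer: 142380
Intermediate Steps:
P = -6 (P = -3 + (-2 - 1) = -3 - 3 = -6)
O(D, H) = 3*sqrt(D**2 + H**2)
E(j, M) = 1/18
S = 2034 (S = 113/(1/18) = 113*18 = 2034)
70*S = 70*2034 = 142380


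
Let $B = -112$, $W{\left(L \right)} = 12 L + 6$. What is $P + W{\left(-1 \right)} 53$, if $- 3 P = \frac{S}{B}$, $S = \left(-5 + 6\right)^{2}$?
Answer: $- \frac{106847}{336} \approx -318.0$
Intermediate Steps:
$W{\left(L \right)} = 6 + 12 L$
$S = 1$ ($S = 1^{2} = 1$)
$P = \frac{1}{336}$ ($P = - \frac{1 \frac{1}{-112}}{3} = - \frac{1 \left(- \frac{1}{112}\right)}{3} = \left(- \frac{1}{3}\right) \left(- \frac{1}{112}\right) = \frac{1}{336} \approx 0.0029762$)
$P + W{\left(-1 \right)} 53 = \frac{1}{336} + \left(6 + 12 \left(-1\right)\right) 53 = \frac{1}{336} + \left(6 - 12\right) 53 = \frac{1}{336} - 318 = - \frac{106847}{336}$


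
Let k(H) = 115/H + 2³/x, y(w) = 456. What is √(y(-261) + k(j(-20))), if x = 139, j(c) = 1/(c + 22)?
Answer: √13255318/139 ≈ 26.193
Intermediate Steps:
j(c) = 1/(22 + c)
k(H) = 8/139 + 115/H (k(H) = 115/H + 2³/139 = 115/H + 8*(1/139) = 115/H + 8/139 = 8/139 + 115/H)
√(y(-261) + k(j(-20))) = √(456 + (8/139 + 115/(1/(22 - 20)))) = √(456 + (8/139 + 115/(1/2))) = √(456 + (8/139 + 115/(½))) = √(456 + (8/139 + 115*2)) = √(456 + (8/139 + 230)) = √(456 + 31978/139) = √(95362/139) = √13255318/139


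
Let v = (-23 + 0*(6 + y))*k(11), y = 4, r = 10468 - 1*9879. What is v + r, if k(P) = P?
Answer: 336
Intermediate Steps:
r = 589 (r = 10468 - 9879 = 589)
v = -253 (v = (-23 + 0*(6 + 4))*11 = (-23 + 0*10)*11 = (-23 + 0)*11 = -23*11 = -253)
v + r = -253 + 589 = 336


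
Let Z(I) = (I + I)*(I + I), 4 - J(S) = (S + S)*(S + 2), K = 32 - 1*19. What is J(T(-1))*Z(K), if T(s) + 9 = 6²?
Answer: -1055912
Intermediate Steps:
T(s) = 27 (T(s) = -9 + 6² = -9 + 36 = 27)
K = 13 (K = 32 - 19 = 13)
J(S) = 4 - 2*S*(2 + S) (J(S) = 4 - (S + S)*(S + 2) = 4 - 2*S*(2 + S))
Z(I) = 4*I² (Z(I) = (2*I)*(2*I) = 4*I²)
J(T(-1))*Z(K) = (4 - 4*27 - 2*27²)*(4*13²) = (4 - 108 - 2*729)*(4*169) = (4 - 108 - 1458)*676 = -1562*676 = -1055912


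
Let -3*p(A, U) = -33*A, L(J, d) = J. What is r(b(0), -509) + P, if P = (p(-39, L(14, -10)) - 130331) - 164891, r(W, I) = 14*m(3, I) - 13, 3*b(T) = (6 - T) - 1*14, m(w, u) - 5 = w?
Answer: -295552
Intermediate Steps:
m(w, u) = 5 + w
p(A, U) = 11*A (p(A, U) = -(-11)*A = 11*A)
b(T) = -8/3 - T/3 (b(T) = ((6 - T) - 1*14)/3 = ((6 - T) - 14)/3 = (-8 - T)/3 = -8/3 - T/3)
r(W, I) = 99 (r(W, I) = 14*(5 + 3) - 13 = 14*8 - 13 = 112 - 13 = 99)
P = -295651 (P = (11*(-39) - 130331) - 164891 = (-429 - 130331) - 164891 = -130760 - 164891 = -295651)
r(b(0), -509) + P = 99 - 295651 = -295552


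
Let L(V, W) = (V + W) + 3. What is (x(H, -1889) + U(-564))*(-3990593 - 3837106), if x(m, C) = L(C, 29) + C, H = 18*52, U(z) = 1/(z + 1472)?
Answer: 26624877064533/908 ≈ 2.9323e+10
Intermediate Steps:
U(z) = 1/(1472 + z)
L(V, W) = 3 + V + W
H = 936
x(m, C) = 32 + 2*C (x(m, C) = (3 + C + 29) + C = (32 + C) + C = 32 + 2*C)
(x(H, -1889) + U(-564))*(-3990593 - 3837106) = ((32 + 2*(-1889)) + 1/(1472 - 564))*(-3990593 - 3837106) = ((32 - 3778) + 1/908)*(-7827699) = (-3746 + 1/908)*(-7827699) = -3401367/908*(-7827699) = 26624877064533/908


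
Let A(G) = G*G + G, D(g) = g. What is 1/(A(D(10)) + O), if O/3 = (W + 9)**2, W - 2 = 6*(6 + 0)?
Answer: 1/6737 ≈ 0.00014843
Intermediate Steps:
A(G) = G + G**2 (A(G) = G**2 + G = G + G**2)
W = 38 (W = 2 + 6*(6 + 0) = 2 + 6*6 = 2 + 36 = 38)
O = 6627 (O = 3*(38 + 9)**2 = 3*47**2 = 3*2209 = 6627)
1/(A(D(10)) + O) = 1/(10*(1 + 10) + 6627) = 1/(10*11 + 6627) = 1/(110 + 6627) = 1/6737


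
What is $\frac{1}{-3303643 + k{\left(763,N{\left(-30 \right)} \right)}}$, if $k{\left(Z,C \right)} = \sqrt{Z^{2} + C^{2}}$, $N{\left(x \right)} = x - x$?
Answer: $- \frac{1}{3302880} \approx -3.0277 \cdot 10^{-7}$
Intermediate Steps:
$N{\left(x \right)} = 0$
$k{\left(Z,C \right)} = \sqrt{C^{2} + Z^{2}}$
$\frac{1}{-3303643 + k{\left(763,N{\left(-30 \right)} \right)}} = \frac{1}{-3303643 + \sqrt{0^{2} + 763^{2}}} = \frac{1}{-3303643 + \sqrt{0 + 582169}} = \frac{1}{-3303643 + \sqrt{582169}} = \frac{1}{-3303643 + 763} = \frac{1}{-3302880} = - \frac{1}{3302880}$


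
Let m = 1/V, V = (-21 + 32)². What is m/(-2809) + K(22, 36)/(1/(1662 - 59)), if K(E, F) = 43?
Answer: 23428208880/339889 ≈ 68929.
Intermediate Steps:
V = 121 (V = 11² = 121)
m = 1/121 ≈ 0.0082645
m/(-2809) + K(22, 36)/(1/(1662 - 59)) = (1/121)/(-2809) + 43/(1/(1662 - 59)) = (1/121)*(-1/2809) + 43/(1/1603) = -1/339889 + 43/(1/1603) = -1/339889 + 43*1603 = -1/339889 + 68929 = 23428208880/339889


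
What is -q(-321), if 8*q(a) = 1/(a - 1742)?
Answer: 1/16504 ≈ 6.0591e-5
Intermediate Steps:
q(a) = 1/(8*(-1742 + a)) (q(a) = 1/(8*(a - 1742)) = 1/(8*(-1742 + a)))
-q(-321) = -1/(8*(-1742 - 321)) = -1/(8*(-2063)) = -(-1)/(8*2063) = -1*(-1/16504) = 1/16504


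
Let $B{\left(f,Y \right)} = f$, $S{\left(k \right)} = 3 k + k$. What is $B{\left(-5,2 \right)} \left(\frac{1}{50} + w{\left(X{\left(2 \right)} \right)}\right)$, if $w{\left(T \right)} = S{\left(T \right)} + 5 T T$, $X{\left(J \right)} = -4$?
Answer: $- \frac{3201}{10} \approx -320.1$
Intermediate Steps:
$S{\left(k \right)} = 4 k$
$w{\left(T \right)} = 4 T + 5 T^{2}$ ($w{\left(T \right)} = 4 T + 5 T T = 4 T + 5 T^{2}$)
$B{\left(-5,2 \right)} \left(\frac{1}{50} + w{\left(X{\left(2 \right)} \right)}\right) = - 5 \left(\frac{1}{50} - 4 \left(4 + 5 \left(-4\right)\right)\right) = - 5 \left(\frac{1}{50} - 4 \left(4 - 20\right)\right) = - 5 \left(\frac{1}{50} - -64\right) = - 5 \left(\frac{1}{50} + 64\right) = \left(-5\right) \frac{3201}{50} = - \frac{3201}{10}$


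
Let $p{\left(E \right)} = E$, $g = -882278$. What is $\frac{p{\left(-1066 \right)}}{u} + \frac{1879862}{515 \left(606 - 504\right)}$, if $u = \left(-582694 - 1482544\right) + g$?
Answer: $\frac{106557294611}{2977557990} \approx 35.787$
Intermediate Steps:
$u = -2947516$ ($u = \left(-582694 - 1482544\right) - 882278 = -2065238 - 882278 = -2947516$)
$\frac{p{\left(-1066 \right)}}{u} + \frac{1879862}{515 \left(606 - 504\right)} = - \frac{1066}{-2947516} + \frac{1879862}{515 \left(606 - 504\right)} = \left(-1066\right) \left(- \frac{1}{2947516}\right) + \frac{1879862}{515 \cdot 102} = \frac{41}{113366} + \frac{1879862}{52530} = \frac{41}{113366} + 1879862 \cdot \frac{1}{52530} = \frac{41}{113366} + \frac{939931}{26265} = \frac{106557294611}{2977557990}$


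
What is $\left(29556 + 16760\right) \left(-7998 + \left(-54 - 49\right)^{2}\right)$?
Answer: $120931076$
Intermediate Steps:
$\left(29556 + 16760\right) \left(-7998 + \left(-54 - 49\right)^{2}\right) = 46316 \left(-7998 + \left(-103\right)^{2}\right) = 46316 \left(-7998 + 10609\right) = 46316 \cdot 2611 = 120931076$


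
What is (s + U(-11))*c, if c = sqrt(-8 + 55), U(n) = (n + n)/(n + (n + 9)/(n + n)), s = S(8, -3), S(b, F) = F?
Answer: -59*sqrt(47)/60 ≈ -6.7414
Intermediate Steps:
s = -3
U(n) = 2*n/(n + (9 + n)/(2*n)) (U(n) = (2*n)/(n + (9 + n)/((2*n))) = (2*n)/(n + (9 + n)*(1/(2*n))) = (2*n)/(n + (9 + n)/(2*n)) = 2*n/(n + (9 + n)/(2*n)))
c = sqrt(47) ≈ 6.8557
(s + U(-11))*c = (-3 + 4*(-11)**2/(9 - 11 + 2*(-11)**2))*sqrt(47) = (-3 + 4*121/(9 - 11 + 2*121))*sqrt(47) = (-3 + 4*121/(9 - 11 + 242))*sqrt(47) = (-3 + 4*121/240)*sqrt(47) = (-3 + 4*121*(1/240))*sqrt(47) = (-3 + 121/60)*sqrt(47) = -59*sqrt(47)/60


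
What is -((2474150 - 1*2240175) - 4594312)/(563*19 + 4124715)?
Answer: 4360337/4135412 ≈ 1.0544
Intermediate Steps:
-((2474150 - 1*2240175) - 4594312)/(563*19 + 4124715) = -((2474150 - 2240175) - 4594312)/(10697 + 4124715) = -(233975 - 4594312)/4135412 = -(-4360337)/4135412 = -1*(-4360337/4135412) = 4360337/4135412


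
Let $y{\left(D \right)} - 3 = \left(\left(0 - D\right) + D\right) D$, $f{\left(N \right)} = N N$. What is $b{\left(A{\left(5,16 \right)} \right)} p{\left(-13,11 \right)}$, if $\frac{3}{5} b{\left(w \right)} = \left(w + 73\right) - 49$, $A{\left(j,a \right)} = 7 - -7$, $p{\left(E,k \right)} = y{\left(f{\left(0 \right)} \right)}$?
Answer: $190$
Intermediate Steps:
$f{\left(N \right)} = N^{2}$
$y{\left(D \right)} = 3$ ($y{\left(D \right)} = 3 + \left(\left(0 - D\right) + D\right) D = 3 + \left(- D + D\right) D = 3 + 0 D = 3 + 0 = 3$)
$p{\left(E,k \right)} = 3$
$A{\left(j,a \right)} = 14$ ($A{\left(j,a \right)} = 7 + 7 = 14$)
$b{\left(w \right)} = 40 + \frac{5 w}{3}$ ($b{\left(w \right)} = \frac{5 \left(\left(w + 73\right) - 49\right)}{3} = \frac{5 \left(\left(73 + w\right) - 49\right)}{3} = \frac{5 \left(24 + w\right)}{3} = 40 + \frac{5 w}{3}$)
$b{\left(A{\left(5,16 \right)} \right)} p{\left(-13,11 \right)} = \left(40 + \frac{5}{3} \cdot 14\right) 3 = \left(40 + \frac{70}{3}\right) 3 = \frac{190}{3} \cdot 3 = 190$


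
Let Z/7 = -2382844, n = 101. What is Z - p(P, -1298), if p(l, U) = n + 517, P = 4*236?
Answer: -16680526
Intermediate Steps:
P = 944
p(l, U) = 618 (p(l, U) = 101 + 517 = 618)
Z = -16679908 (Z = 7*(-2382844) = -16679908)
Z - p(P, -1298) = -16679908 - 1*618 = -16679908 - 618 = -16680526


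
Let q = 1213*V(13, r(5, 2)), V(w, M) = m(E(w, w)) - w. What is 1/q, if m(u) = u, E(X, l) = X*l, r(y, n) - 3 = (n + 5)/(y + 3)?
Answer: 1/189228 ≈ 5.2846e-6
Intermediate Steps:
r(y, n) = 3 + (5 + n)/(3 + y) (r(y, n) = 3 + (n + 5)/(y + 3) = 3 + (5 + n)/(3 + y))
V(w, M) = w² - w (V(w, M) = w*w - w = w² - w)
q = 189228 (q = 1213*(13*(-1 + 13)) = 1213*(13*12) = 1213*156 = 189228)
1/q = 1/189228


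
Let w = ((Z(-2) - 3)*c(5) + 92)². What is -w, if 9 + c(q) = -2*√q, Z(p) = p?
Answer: -19269 - 2740*√5 ≈ -25396.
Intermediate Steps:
c(q) = -9 - 2*√q
w = (137 + 10*√5)² (w = ((-2 - 3)*(-9 - 2*√5) + 92)² = (-5*(-9 - 2*√5) + 92)² = ((45 + 10*√5) + 92)² = (137 + 10*√5)² ≈ 25396.)
-w = -(19269 + 2740*√5) = -19269 - 2740*√5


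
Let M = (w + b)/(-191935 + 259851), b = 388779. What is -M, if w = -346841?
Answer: -20969/33958 ≈ -0.61750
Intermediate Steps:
M = 20969/33958 (M = (-346841 + 388779)/(-191935 + 259851) = 41938/67916 = 41938*(1/67916) = 20969/33958 ≈ 0.61750)
-M = -1*20969/33958 = -20969/33958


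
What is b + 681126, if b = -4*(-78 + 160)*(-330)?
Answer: 789366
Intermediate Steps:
b = 108240 (b = -328*(-330) = -4*(-27060) = 108240)
b + 681126 = 108240 + 681126 = 789366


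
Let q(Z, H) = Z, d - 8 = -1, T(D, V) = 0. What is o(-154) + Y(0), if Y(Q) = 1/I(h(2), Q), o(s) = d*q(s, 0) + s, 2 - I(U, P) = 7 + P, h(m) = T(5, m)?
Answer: -6161/5 ≈ -1232.2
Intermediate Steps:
d = 7 (d = 8 - 1 = 7)
h(m) = 0
I(U, P) = -5 - P (I(U, P) = 2 - (7 + P) = 2 + (-7 - P) = -5 - P)
o(s) = 8*s (o(s) = 7*s + s = 8*s)
Y(Q) = 1/(-5 - Q)
o(-154) + Y(0) = 8*(-154) - 1/(5 + 0) = -1232 - 1/5 = -1232 - 1*⅕ = -1232 - ⅕ = -6161/5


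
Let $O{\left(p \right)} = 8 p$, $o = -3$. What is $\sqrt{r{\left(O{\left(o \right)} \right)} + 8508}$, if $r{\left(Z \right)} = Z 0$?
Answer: $2 \sqrt{2127} \approx 92.239$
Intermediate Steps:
$r{\left(Z \right)} = 0$
$\sqrt{r{\left(O{\left(o \right)} \right)} + 8508} = \sqrt{0 + 8508} = \sqrt{8508} = 2 \sqrt{2127}$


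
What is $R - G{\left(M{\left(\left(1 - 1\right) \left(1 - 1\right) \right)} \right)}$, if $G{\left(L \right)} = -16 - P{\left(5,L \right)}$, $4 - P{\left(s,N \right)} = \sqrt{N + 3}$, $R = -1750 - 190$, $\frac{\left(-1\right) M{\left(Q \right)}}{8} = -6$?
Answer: $-1920 - \sqrt{51} \approx -1927.1$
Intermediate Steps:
$M{\left(Q \right)} = 48$ ($M{\left(Q \right)} = \left(-8\right) \left(-6\right) = 48$)
$R = -1940$ ($R = -1750 - 190 = -1940$)
$P{\left(s,N \right)} = 4 - \sqrt{3 + N}$ ($P{\left(s,N \right)} = 4 - \sqrt{N + 3} = 4 - \sqrt{3 + N}$)
$G{\left(L \right)} = -20 + \sqrt{3 + L}$ ($G{\left(L \right)} = -16 - \left(4 - \sqrt{3 + L}\right) = -16 + \left(-4 + \sqrt{3 + L}\right) = -20 + \sqrt{3 + L}$)
$R - G{\left(M{\left(\left(1 - 1\right) \left(1 - 1\right) \right)} \right)} = -1940 - \left(-20 + \sqrt{3 + 48}\right) = -1940 - \left(-20 + \sqrt{51}\right) = -1940 + \left(20 - \sqrt{51}\right) = -1920 - \sqrt{51}$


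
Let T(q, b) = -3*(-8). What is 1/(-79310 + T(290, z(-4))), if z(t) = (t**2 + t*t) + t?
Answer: -1/79286 ≈ -1.2613e-5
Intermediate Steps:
z(t) = t + 2*t**2 (z(t) = (t**2 + t**2) + t = 2*t**2 + t = t + 2*t**2)
T(q, b) = 24
1/(-79310 + T(290, z(-4))) = 1/(-79310 + 24) = 1/(-79286) = -1/79286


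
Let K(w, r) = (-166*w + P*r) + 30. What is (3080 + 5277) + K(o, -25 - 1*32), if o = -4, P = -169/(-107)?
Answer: 958824/107 ≈ 8961.0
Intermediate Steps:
P = 169/107 (P = -169*(-1/107) = 169/107 ≈ 1.5794)
K(w, r) = 30 - 166*w + 169*r/107 (K(w, r) = (-166*w + 169*r/107) + 30 = 30 - 166*w + 169*r/107)
(3080 + 5277) + K(o, -25 - 1*32) = (3080 + 5277) + (30 - 166*(-4) + 169*(-25 - 1*32)/107) = 8357 + (30 + 664 + 169*(-25 - 32)/107) = 8357 + (30 + 664 + (169/107)*(-57)) = 8357 + (30 + 664 - 9633/107) = 8357 + 64625/107 = 958824/107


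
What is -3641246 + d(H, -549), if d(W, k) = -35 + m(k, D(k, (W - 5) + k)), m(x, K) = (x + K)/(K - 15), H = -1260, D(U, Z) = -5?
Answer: -36412533/10 ≈ -3.6413e+6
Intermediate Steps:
m(x, K) = (K + x)/(-15 + K)
d(W, k) = -139/4 - k/20 (d(W, k) = -35 + (-5 + k)/(-15 - 5) = -35 + (-5 + k)/(-20) = -35 - (-5 + k)/20 = -35 + (¼ - k/20) = -139/4 - k/20)
-3641246 + d(H, -549) = -3641246 + (-139/4 - 1/20*(-549)) = -3641246 + (-139/4 + 549/20) = -3641246 - 73/10 = -36412533/10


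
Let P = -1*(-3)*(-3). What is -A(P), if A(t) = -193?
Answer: 193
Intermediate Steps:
P = -9 (P = 3*(-3) = -9)
-A(P) = -1*(-193) = 193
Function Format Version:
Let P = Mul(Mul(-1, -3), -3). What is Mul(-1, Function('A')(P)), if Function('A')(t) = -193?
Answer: 193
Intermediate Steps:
P = -9 (P = Mul(3, -3) = -9)
Mul(-1, Function('A')(P)) = Mul(-1, -193) = 193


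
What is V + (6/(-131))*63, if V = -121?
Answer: -16229/131 ≈ -123.89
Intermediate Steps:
V + (6/(-131))*63 = -121 + (6/(-131))*63 = -121 + (6*(-1/131))*63 = -121 - 6/131*63 = -121 - 378/131 = -16229/131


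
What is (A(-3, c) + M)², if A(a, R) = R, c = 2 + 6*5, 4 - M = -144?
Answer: 32400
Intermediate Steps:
M = 148 (M = 4 - 1*(-144) = 4 + 144 = 148)
c = 32 (c = 2 + 30 = 32)
(A(-3, c) + M)² = (32 + 148)² = 180² = 32400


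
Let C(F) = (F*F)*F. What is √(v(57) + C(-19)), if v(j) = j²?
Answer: 19*I*√10 ≈ 60.083*I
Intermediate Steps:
C(F) = F³ (C(F) = F²*F = F³)
√(v(57) + C(-19)) = √(57² + (-19)³) = √(3249 - 6859) = √(-3610) = 19*I*√10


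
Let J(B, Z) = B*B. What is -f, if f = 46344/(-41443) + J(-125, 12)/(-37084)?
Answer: 2366167771/1536872212 ≈ 1.5396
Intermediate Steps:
J(B, Z) = B**2
f = -2366167771/1536872212 (f = 46344/(-41443) + (-125)**2/(-37084) = 46344*(-1/41443) + 15625*(-1/37084) = -46344/41443 - 15625/37084 = -2366167771/1536872212 ≈ -1.5396)
-f = -1*(-2366167771/1536872212) = 2366167771/1536872212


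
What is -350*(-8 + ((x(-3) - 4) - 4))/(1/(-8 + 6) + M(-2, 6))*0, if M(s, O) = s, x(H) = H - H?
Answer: 0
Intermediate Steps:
x(H) = 0
-350*(-8 + ((x(-3) - 4) - 4))/(1/(-8 + 6) + M(-2, 6))*0 = -350*(-8 + ((0 - 4) - 4))/(1/(-8 + 6) - 2)*0 = -350*(-8 + (-4 - 4))/(1/(-2) - 2)*0 = -350*(-8 - 8)/(-½ - 2)*0 = -350*(-16/(-5/2))*0 = -350*(-16*(-⅖))*0 = -2240*0 = -350*0 = 0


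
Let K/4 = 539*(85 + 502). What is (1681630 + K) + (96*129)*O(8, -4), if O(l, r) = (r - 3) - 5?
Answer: 2798594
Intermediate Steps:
O(l, r) = -8 + r (O(l, r) = (-3 + r) - 5 = -8 + r)
K = 1265572 (K = 4*(539*(85 + 502)) = 4*(539*587) = 4*316393 = 1265572)
(1681630 + K) + (96*129)*O(8, -4) = (1681630 + 1265572) + (96*129)*(-8 - 4) = 2947202 + 12384*(-12) = 2947202 - 148608 = 2798594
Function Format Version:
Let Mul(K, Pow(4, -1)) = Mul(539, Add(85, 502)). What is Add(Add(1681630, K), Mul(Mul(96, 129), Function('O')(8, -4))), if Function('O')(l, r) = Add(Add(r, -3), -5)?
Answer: 2798594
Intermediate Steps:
Function('O')(l, r) = Add(-8, r) (Function('O')(l, r) = Add(Add(-3, r), -5) = Add(-8, r))
K = 1265572 (K = Mul(4, Mul(539, Add(85, 502))) = Mul(4, Mul(539, 587)) = Mul(4, 316393) = 1265572)
Add(Add(1681630, K), Mul(Mul(96, 129), Function('O')(8, -4))) = Add(Add(1681630, 1265572), Mul(Mul(96, 129), Add(-8, -4))) = Add(2947202, Mul(12384, -12)) = Add(2947202, -148608) = 2798594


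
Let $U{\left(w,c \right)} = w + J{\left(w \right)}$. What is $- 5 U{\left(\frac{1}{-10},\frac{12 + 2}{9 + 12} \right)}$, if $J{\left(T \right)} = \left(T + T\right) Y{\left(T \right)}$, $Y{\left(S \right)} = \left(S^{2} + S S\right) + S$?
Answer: $\frac{21}{50} \approx 0.42$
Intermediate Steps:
$Y{\left(S \right)} = S + 2 S^{2}$ ($Y{\left(S \right)} = \left(S^{2} + S^{2}\right) + S = 2 S^{2} + S = S + 2 S^{2}$)
$J{\left(T \right)} = 2 T^{2} \left(1 + 2 T\right)$ ($J{\left(T \right)} = \left(T + T\right) T \left(1 + 2 T\right) = 2 T T \left(1 + 2 T\right) = 2 T^{2} \left(1 + 2 T\right)$)
$U{\left(w,c \right)} = w + w^{2} \left(2 + 4 w\right)$
$- 5 U{\left(\frac{1}{-10},\frac{12 + 2}{9 + 12} \right)} = - 5 \frac{1 + \frac{2 \left(1 + \frac{2}{-10}\right)}{-10}}{-10} = - 5 \left(- \frac{1 + 2 \left(- \frac{1}{10}\right) \left(1 + 2 \left(- \frac{1}{10}\right)\right)}{10}\right) = - 5 \left(- \frac{1 + 2 \left(- \frac{1}{10}\right) \left(1 - \frac{1}{5}\right)}{10}\right) = - 5 \left(- \frac{1 + 2 \left(- \frac{1}{10}\right) \frac{4}{5}}{10}\right) = - 5 \left(- \frac{1 - \frac{4}{25}}{10}\right) = - 5 \left(\left(- \frac{1}{10}\right) \frac{21}{25}\right) = \left(-5\right) \left(- \frac{21}{250}\right) = \frac{21}{50}$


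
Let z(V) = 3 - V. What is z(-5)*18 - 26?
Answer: 118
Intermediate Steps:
z(-5)*18 - 26 = (3 - 1*(-5))*18 - 26 = (3 + 5)*18 - 26 = 8*18 - 26 = 144 - 26 = 118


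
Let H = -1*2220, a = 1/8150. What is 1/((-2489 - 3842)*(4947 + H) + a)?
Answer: -8150/140706791549 ≈ -5.7922e-8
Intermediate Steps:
a = 1/8150 ≈ 0.00012270
H = -2220
1/((-2489 - 3842)*(4947 + H) + a) = 1/((-2489 - 3842)*(4947 - 2220) + 1/8150) = 1/(-6331*2727 + 1/8150) = 1/(-17264637 + 1/8150) = 1/(-140706791549/8150) = -8150/140706791549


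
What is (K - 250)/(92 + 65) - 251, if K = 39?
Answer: -39618/157 ≈ -252.34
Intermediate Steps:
(K - 250)/(92 + 65) - 251 = (39 - 250)/(92 + 65) - 251 = -211/157 - 251 = -39618/157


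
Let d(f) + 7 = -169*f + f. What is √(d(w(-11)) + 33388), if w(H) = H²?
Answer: √13053 ≈ 114.25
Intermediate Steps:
d(f) = -7 - 168*f (d(f) = -7 + (-169*f + f) = -7 - 168*f)
√(d(w(-11)) + 33388) = √((-7 - 168*(-11)²) + 33388) = √((-7 - 168*121) + 33388) = √((-7 - 20328) + 33388) = √(-20335 + 33388) = √13053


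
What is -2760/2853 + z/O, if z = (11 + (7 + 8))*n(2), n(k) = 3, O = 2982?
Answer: -444877/472647 ≈ -0.94125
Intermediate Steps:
z = 78 (z = (11 + (7 + 8))*3 = (11 + 15)*3 = 26*3 = 78)
-2760/2853 + z/O = -2760/2853 + 78/2982 = -2760*1/2853 + 78*(1/2982) = -920/951 + 13/497 = -444877/472647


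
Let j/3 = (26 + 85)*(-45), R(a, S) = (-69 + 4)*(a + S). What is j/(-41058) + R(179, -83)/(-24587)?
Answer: 69404235/112165894 ≈ 0.61876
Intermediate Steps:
R(a, S) = -65*S - 65*a (R(a, S) = -65*(S + a) = -65*S - 65*a)
j = -14985 (j = 3*((26 + 85)*(-45)) = 3*(111*(-45)) = 3*(-4995) = -14985)
j/(-41058) + R(179, -83)/(-24587) = -14985/(-41058) + (-65*(-83) - 65*179)/(-24587) = -14985*(-1/41058) + (5395 - 11635)*(-1/24587) = 1665/4562 - 6240*(-1/24587) = 1665/4562 + 6240/24587 = 69404235/112165894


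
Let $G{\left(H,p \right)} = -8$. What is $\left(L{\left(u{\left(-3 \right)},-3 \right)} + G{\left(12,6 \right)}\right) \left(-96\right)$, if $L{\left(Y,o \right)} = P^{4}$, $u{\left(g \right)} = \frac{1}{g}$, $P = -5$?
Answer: $-59232$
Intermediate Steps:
$L{\left(Y,o \right)} = 625$ ($L{\left(Y,o \right)} = \left(-5\right)^{4} = 625$)
$\left(L{\left(u{\left(-3 \right)},-3 \right)} + G{\left(12,6 \right)}\right) \left(-96\right) = \left(625 - 8\right) \left(-96\right) = 617 \left(-96\right) = -59232$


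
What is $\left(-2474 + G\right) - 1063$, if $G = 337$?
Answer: $-3200$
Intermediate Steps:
$\left(-2474 + G\right) - 1063 = \left(-2474 + 337\right) - 1063 = -2137 - 1063 = -3200$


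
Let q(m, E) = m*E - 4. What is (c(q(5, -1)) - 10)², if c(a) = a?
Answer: 361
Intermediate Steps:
q(m, E) = -4 + E*m (q(m, E) = E*m - 4 = -4 + E*m)
(c(q(5, -1)) - 10)² = ((-4 - 1*5) - 10)² = ((-4 - 5) - 10)² = (-9 - 10)² = (-19)² = 361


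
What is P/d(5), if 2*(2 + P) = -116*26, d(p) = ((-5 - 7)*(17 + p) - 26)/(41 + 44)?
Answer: 12835/29 ≈ 442.59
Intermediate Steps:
d(p) = -46/17 - 12*p/85 (d(p) = (-12*(17 + p) - 26)/85 = ((-204 - 12*p) - 26)*(1/85) = (-230 - 12*p)*(1/85) = -46/17 - 12*p/85)
P = -1510 (P = -2 + (-116*26)/2 = -2 + (1/2)*(-3016) = -2 - 1508 = -1510)
P/d(5) = -1510/(-46/17 - 12/85*5) = -1510/(-46/17 - 12/17) = -1510/(-58/17) = -1510*(-17/58) = 12835/29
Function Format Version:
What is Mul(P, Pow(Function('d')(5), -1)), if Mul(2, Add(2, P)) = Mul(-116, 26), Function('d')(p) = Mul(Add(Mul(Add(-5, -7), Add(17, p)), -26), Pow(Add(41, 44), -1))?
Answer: Rational(12835, 29) ≈ 442.59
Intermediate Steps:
Function('d')(p) = Add(Rational(-46, 17), Mul(Rational(-12, 85), p)) (Function('d')(p) = Mul(Add(Mul(-12, Add(17, p)), -26), Pow(85, -1)) = Mul(Add(Add(-204, Mul(-12, p)), -26), Rational(1, 85)) = Mul(Add(-230, Mul(-12, p)), Rational(1, 85)) = Add(Rational(-46, 17), Mul(Rational(-12, 85), p)))
P = -1510 (P = Add(-2, Mul(Rational(1, 2), Mul(-116, 26))) = Add(-2, Mul(Rational(1, 2), -3016)) = Add(-2, -1508) = -1510)
Mul(P, Pow(Function('d')(5), -1)) = Mul(-1510, Pow(Add(Rational(-46, 17), Mul(Rational(-12, 85), 5)), -1)) = Mul(-1510, Pow(Add(Rational(-46, 17), Rational(-12, 17)), -1)) = Mul(-1510, Pow(Rational(-58, 17), -1)) = Mul(-1510, Rational(-17, 58)) = Rational(12835, 29)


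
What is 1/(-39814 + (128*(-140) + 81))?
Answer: -1/57653 ≈ -1.7345e-5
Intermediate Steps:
1/(-39814 + (128*(-140) + 81)) = 1/(-39814 + (-17920 + 81)) = 1/(-39814 - 17839) = 1/(-57653) = -1/57653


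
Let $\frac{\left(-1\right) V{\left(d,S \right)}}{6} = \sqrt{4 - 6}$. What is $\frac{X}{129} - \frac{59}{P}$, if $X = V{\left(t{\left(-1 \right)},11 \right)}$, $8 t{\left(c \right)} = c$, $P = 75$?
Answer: $- \frac{59}{75} - \frac{2 i \sqrt{2}}{43} \approx -0.78667 - 0.065777 i$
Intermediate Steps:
$t{\left(c \right)} = \frac{c}{8}$
$V{\left(d,S \right)} = - 6 i \sqrt{2}$ ($V{\left(d,S \right)} = - 6 \sqrt{4 - 6} = - 6 \sqrt{-2} = - 6 i \sqrt{2}$)
$X = - 6 i \sqrt{2} \approx - 8.4853 i$
$\frac{X}{129} - \frac{59}{P} = \frac{\left(-6\right) i \sqrt{2}}{129} - \frac{59}{75} = - 6 i \sqrt{2} \cdot \frac{1}{129} - \frac{59}{75} = - \frac{2 i \sqrt{2}}{43} - \frac{59}{75} = - \frac{59}{75} - \frac{2 i \sqrt{2}}{43}$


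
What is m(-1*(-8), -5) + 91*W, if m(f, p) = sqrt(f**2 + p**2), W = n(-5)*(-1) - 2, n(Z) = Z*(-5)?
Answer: -2457 + sqrt(89) ≈ -2447.6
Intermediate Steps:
n(Z) = -5*Z
W = -27 (W = -5*(-5)*(-1) - 2 = 25*(-1) - 2 = -25 - 2 = -27)
m(-1*(-8), -5) + 91*W = sqrt((-1*(-8))**2 + (-5)**2) + 91*(-27) = sqrt(8**2 + 25) - 2457 = sqrt(64 + 25) - 2457 = sqrt(89) - 2457 = -2457 + sqrt(89)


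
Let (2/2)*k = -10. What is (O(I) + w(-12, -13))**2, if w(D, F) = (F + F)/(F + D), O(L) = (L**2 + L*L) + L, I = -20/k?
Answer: 76176/625 ≈ 121.88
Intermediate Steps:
k = -10
I = 2 (I = -20/(-10) = -20*(-1/10) = 2)
O(L) = L + 2*L**2 (O(L) = (L**2 + L**2) + L = 2*L**2 + L = L + 2*L**2)
w(D, F) = 2*F/(D + F) (w(D, F) = (2*F)/(D + F) = 2*F/(D + F))
(O(I) + w(-12, -13))**2 = (2*(1 + 2*2) + 2*(-13)/(-12 - 13))**2 = (2*(1 + 4) + 2*(-13)/(-25))**2 = (2*5 + 2*(-13)*(-1/25))**2 = (10 + 26/25)**2 = (276/25)**2 = 76176/625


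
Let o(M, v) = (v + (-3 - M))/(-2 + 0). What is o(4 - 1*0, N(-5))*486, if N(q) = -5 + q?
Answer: 4131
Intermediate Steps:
o(M, v) = 3/2 + M/2 - v/2 (o(M, v) = (-3 + v - M)/(-2) = (-3 + v - M)*(-1/2) = 3/2 + M/2 - v/2)
o(4 - 1*0, N(-5))*486 = (3/2 + (4 - 1*0)/2 - (-5 - 5)/2)*486 = (3/2 + (4 + 0)/2 - 1/2*(-10))*486 = (3/2 + (1/2)*4 + 5)*486 = (3/2 + 2 + 5)*486 = (17/2)*486 = 4131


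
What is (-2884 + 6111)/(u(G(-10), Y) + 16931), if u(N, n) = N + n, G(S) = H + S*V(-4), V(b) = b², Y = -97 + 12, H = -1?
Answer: 3227/16685 ≈ 0.19341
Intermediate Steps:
Y = -85
G(S) = -1 + 16*S (G(S) = -1 + S*(-4)² = -1 + S*16 = -1 + 16*S)
(-2884 + 6111)/(u(G(-10), Y) + 16931) = (-2884 + 6111)/(((-1 + 16*(-10)) - 85) + 16931) = 3227/(((-1 - 160) - 85) + 16931) = 3227/((-161 - 85) + 16931) = 3227/(-246 + 16931) = 3227/16685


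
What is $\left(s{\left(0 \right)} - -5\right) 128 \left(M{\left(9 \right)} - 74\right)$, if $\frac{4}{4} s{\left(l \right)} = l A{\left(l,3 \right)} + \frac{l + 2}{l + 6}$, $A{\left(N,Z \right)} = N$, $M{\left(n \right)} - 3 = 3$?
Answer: $- \frac{139264}{3} \approx -46421.0$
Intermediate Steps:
$M{\left(n \right)} = 6$ ($M{\left(n \right)} = 3 + 3 = 6$)
$s{\left(l \right)} = l^{2} + \frac{2 + l}{6 + l}$ ($s{\left(l \right)} = l l + \frac{l + 2}{l + 6} = l^{2} + \frac{2 + l}{6 + l}$)
$\left(s{\left(0 \right)} - -5\right) 128 \left(M{\left(9 \right)} - 74\right) = \left(\frac{2 + 0 + 0^{3} + 6 \cdot 0^{2}}{6 + 0} - -5\right) 128 \left(6 - 74\right) = \left(\frac{2 + 0 + 0 + 6 \cdot 0}{6} + 5\right) 128 \left(-68\right) = \left(\frac{2 + 0 + 0 + 0}{6} + 5\right) \left(-8704\right) = \left(\frac{1}{6} \cdot 2 + 5\right) \left(-8704\right) = \left(\frac{1}{3} + 5\right) \left(-8704\right) = \frac{16}{3} \left(-8704\right) = - \frac{139264}{3}$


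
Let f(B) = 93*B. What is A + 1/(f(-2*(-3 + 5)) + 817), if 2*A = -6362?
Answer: -1415544/445 ≈ -3181.0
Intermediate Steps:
A = -3181 (A = (1/2)*(-6362) = -3181)
A + 1/(f(-2*(-3 + 5)) + 817) = -3181 + 1/(93*(-2*(-3 + 5)) + 817) = -3181 + 1/(93*(-2*2) + 817) = -3181 + 1/(93*(-4) + 817) = -3181 + 1/(-372 + 817) = -3181 + 1/445 = -1415544/445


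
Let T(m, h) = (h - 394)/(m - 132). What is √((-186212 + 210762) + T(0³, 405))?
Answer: √883797/6 ≈ 156.68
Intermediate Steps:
T(m, h) = (-394 + h)/(-132 + m)
√((-186212 + 210762) + T(0³, 405)) = √((-186212 + 210762) + (-394 + 405)/(-132 + 0³)) = √(24550 + 11/(-132 + 0)) = √(24550 + 11/(-132)) = √(24550 - 1/132*11) = √(24550 - 1/12) = √(294599/12) = √883797/6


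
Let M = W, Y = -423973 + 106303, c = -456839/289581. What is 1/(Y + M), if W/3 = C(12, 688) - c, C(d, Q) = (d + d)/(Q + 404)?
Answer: -8783957/2790357468679 ≈ -3.1480e-6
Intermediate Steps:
c = -456839/289581 (c = -456839*1/289581 = -456839/289581 ≈ -1.5776)
Y = -317670
C(d, Q) = 2*d/(404 + Q) (C(d, Q) = (2*d)/(404 + Q) = 2*d/(404 + Q))
W = 42151511/8783957 (W = 3*(2*12/(404 + 688) - 1*(-456839/289581)) = 3*(2*12/1092 + 456839/289581) = 3*(2*12*(1/1092) + 456839/289581) = 3*(2/91 + 456839/289581) = 3*(42151511/26351871) = 42151511/8783957 ≈ 4.7987)
M = 42151511/8783957 ≈ 4.7987
1/(Y + M) = 1/(-317670 + 42151511/8783957) = 1/(-2790357468679/8783957) = -8783957/2790357468679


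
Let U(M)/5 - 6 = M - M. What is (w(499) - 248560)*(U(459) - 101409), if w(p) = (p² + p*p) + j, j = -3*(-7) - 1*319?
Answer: -25257969576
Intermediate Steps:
j = -298 (j = 21 - 319 = -298)
w(p) = -298 + 2*p² (w(p) = (p² + p*p) - 298 = (p² + p²) - 298 = 2*p² - 298 = -298 + 2*p²)
U(M) = 30 (U(M) = 30 + 5*(M - M) = 30 + 5*0 = 30 + 0 = 30)
(w(499) - 248560)*(U(459) - 101409) = ((-298 + 2*499²) - 248560)*(30 - 101409) = ((-298 + 2*249001) - 248560)*(-101379) = ((-298 + 498002) - 248560)*(-101379) = (497704 - 248560)*(-101379) = 249144*(-101379) = -25257969576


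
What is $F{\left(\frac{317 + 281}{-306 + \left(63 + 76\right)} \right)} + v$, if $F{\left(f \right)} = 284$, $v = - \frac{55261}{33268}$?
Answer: $\frac{9392851}{33268} \approx 282.34$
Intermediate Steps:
$v = - \frac{55261}{33268}$ ($v = \left(-55261\right) \frac{1}{33268} = - \frac{55261}{33268} \approx -1.6611$)
$F{\left(\frac{317 + 281}{-306 + \left(63 + 76\right)} \right)} + v = 284 - \frac{55261}{33268} = \frac{9392851}{33268}$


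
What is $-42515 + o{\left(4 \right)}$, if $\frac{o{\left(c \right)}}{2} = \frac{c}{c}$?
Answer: $-42513$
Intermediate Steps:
$o{\left(c \right)} = 2$ ($o{\left(c \right)} = 2 \frac{c}{c} = 2 \cdot 1 = 2$)
$-42515 + o{\left(4 \right)} = -42515 + 2 = -42513$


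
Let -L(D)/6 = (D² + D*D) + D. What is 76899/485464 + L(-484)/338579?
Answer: -1337228083431/164367915656 ≈ -8.1356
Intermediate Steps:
L(D) = -12*D² - 6*D (L(D) = -6*((D² + D*D) + D) = -6*((D² + D²) + D) = -6*(2*D² + D) = -6*(D + 2*D²) = -12*D² - 6*D)
76899/485464 + L(-484)/338579 = 76899/485464 - 6*(-484)*(1 + 2*(-484))/338579 = 76899*(1/485464) - 6*(-484)*(1 - 968)*(1/338579) = 76899/485464 - 6*(-484)*(-967)*(1/338579) = 76899/485464 - 2808168*1/338579 = 76899/485464 - 2808168/338579 = -1337228083431/164367915656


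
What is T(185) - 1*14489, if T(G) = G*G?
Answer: 19736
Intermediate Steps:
T(G) = G**2
T(185) - 1*14489 = 185**2 - 1*14489 = 34225 - 14489 = 19736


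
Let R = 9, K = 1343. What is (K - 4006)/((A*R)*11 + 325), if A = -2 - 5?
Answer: 2663/368 ≈ 7.2364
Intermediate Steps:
A = -7
(K - 4006)/((A*R)*11 + 325) = (1343 - 4006)/(-7*9*11 + 325) = -2663/(-63*11 + 325) = -2663/(-693 + 325) = -2663/(-368) = -2663*(-1/368) = 2663/368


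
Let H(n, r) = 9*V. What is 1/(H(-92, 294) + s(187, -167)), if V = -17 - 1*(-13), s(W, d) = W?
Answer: 1/151 ≈ 0.0066225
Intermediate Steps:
V = -4 (V = -17 + 13 = -4)
H(n, r) = -36 (H(n, r) = 9*(-4) = -36)
1/(H(-92, 294) + s(187, -167)) = 1/(-36 + 187) = 1/151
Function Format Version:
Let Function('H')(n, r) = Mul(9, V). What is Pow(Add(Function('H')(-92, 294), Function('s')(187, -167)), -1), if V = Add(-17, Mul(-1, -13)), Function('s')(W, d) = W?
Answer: Rational(1, 151) ≈ 0.0066225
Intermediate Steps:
V = -4 (V = Add(-17, 13) = -4)
Function('H')(n, r) = -36 (Function('H')(n, r) = Mul(9, -4) = -36)
Pow(Add(Function('H')(-92, 294), Function('s')(187, -167)), -1) = Pow(Add(-36, 187), -1) = Pow(151, -1) = Rational(1, 151)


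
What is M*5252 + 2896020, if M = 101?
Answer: 3426472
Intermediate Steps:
M*5252 + 2896020 = 101*5252 + 2896020 = 530452 + 2896020 = 3426472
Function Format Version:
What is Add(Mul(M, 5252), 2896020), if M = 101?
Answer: 3426472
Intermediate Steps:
Add(Mul(M, 5252), 2896020) = Add(Mul(101, 5252), 2896020) = Add(530452, 2896020) = 3426472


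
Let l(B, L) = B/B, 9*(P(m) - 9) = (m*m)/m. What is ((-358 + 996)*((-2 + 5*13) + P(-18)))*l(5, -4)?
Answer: 44660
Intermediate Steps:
P(m) = 9 + m/9 (P(m) = 9 + ((m*m)/m)/9 = 9 + (m²/m)/9 = 9 + m/9)
l(B, L) = 1
((-358 + 996)*((-2 + 5*13) + P(-18)))*l(5, -4) = ((-358 + 996)*((-2 + 5*13) + (9 + (⅑)*(-18))))*1 = (638*((-2 + 65) + (9 - 2)))*1 = (638*(63 + 7))*1 = (638*70)*1 = 44660*1 = 44660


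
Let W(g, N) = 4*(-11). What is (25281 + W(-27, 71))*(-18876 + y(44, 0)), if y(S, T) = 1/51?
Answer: -24295028975/51 ≈ -4.7637e+8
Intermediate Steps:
W(g, N) = -44
y(S, T) = 1/51
(25281 + W(-27, 71))*(-18876 + y(44, 0)) = (25281 - 44)*(-18876 + 1/51) = 25237*(-962675/51) = -24295028975/51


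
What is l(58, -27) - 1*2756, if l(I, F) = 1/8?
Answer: -22047/8 ≈ -2755.9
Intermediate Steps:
l(I, F) = 1/8
l(58, -27) - 1*2756 = 1/8 - 1*2756 = 1/8 - 2756 = -22047/8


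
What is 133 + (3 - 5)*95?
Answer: -57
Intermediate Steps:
133 + (3 - 5)*95 = 133 - 2*95 = 133 - 190 = -57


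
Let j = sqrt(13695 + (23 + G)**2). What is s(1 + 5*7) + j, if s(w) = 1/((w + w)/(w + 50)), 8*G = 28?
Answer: 43/36 + sqrt(57589)/2 ≈ 121.18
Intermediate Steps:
G = 7/2 (G = (1/8)*28 = 7/2 ≈ 3.5000)
s(w) = (50 + w)/(2*w) (s(w) = 1/((2*w)/(50 + w)) = 1/(2*w/(50 + w)) = (50 + w)/(2*w))
j = sqrt(57589)/2 (j = sqrt(13695 + (23 + 7/2)**2) = sqrt(13695 + (53/2)**2) = sqrt(13695 + 2809/4) = sqrt(57589/4) = sqrt(57589)/2 ≈ 119.99)
s(1 + 5*7) + j = (50 + (1 + 5*7))/(2*(1 + 5*7)) + sqrt(57589)/2 = (50 + (1 + 35))/(2*(1 + 35)) + sqrt(57589)/2 = (1/2)*(50 + 36)/36 + sqrt(57589)/2 = (1/2)*(1/36)*86 + sqrt(57589)/2 = 43/36 + sqrt(57589)/2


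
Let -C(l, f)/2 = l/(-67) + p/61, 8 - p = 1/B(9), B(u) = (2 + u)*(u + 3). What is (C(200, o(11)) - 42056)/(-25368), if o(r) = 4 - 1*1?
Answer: 11342729837/6842815056 ≈ 1.6576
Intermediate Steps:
o(r) = 3 (o(r) = 4 - 1 = 3)
B(u) = (2 + u)*(3 + u)
p = 1055/132 (p = 8 - 1/(6 + 9² + 5*9) = 8 - 1/(6 + 81 + 45) = 8 - 1/132 = 1055/132 ≈ 7.9924)
C(l, f) = -1055/4026 + 2*l/67 (C(l, f) = -2*(l/(-67) + (1055/132)/61) = -2*(l*(-1/67) + (1055/132)*(1/61)) = -2*(-l/67 + 1055/8052) = -2*(1055/8052 - l/67) = -1055/4026 + 2*l/67)
(C(200, o(11)) - 42056)/(-25368) = ((-1055/4026 + (2/67)*200) - 42056)/(-25368) = ((-1055/4026 + 400/67) - 42056)*(-1/25368) = (1539715/269742 - 42056)*(-1/25368) = -11342729837/269742*(-1/25368) = 11342729837/6842815056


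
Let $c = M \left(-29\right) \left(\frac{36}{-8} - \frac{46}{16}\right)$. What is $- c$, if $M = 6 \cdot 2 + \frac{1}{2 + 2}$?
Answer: $- \frac{83839}{32} \approx -2620.0$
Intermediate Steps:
$M = \frac{49}{4}$ ($M = 12 + \frac{1}{4} = \frac{49}{4} \approx 12.25$)
$c = \frac{83839}{32}$ ($c = \frac{49}{4} \left(-29\right) \left(\frac{36}{-8} - \frac{46}{16}\right) = - \frac{1421 \left(36 \left(- \frac{1}{8}\right) - \frac{23}{8}\right)}{4} = - \frac{1421 \left(- \frac{9}{2} - \frac{23}{8}\right)}{4} = \left(- \frac{1421}{4}\right) \left(- \frac{59}{8}\right) = \frac{83839}{32} \approx 2620.0$)
$- c = \left(-1\right) \frac{83839}{32} = - \frac{83839}{32}$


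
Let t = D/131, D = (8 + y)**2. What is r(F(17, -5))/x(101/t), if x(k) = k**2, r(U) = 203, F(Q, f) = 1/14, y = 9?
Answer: 16954763/175059361 ≈ 0.096851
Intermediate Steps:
D = 289 (D = (8 + 9)**2 = 17**2 = 289)
F(Q, f) = 1/14
t = 289/131 ≈ 2.2061
r(F(17, -5))/x(101/t) = 203/((101/(289/131))**2) = 203/((101*(131/289))**2) = 203/((13231/289)**2) = 203/(175059361/83521) = 203*(83521/175059361) = 16954763/175059361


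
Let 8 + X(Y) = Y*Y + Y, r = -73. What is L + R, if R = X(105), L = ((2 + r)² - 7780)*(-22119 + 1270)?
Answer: 57116533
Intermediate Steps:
X(Y) = -8 + Y + Y² (X(Y) = -8 + (Y*Y + Y) = -8 + (Y² + Y) = -8 + (Y + Y²) = -8 + Y + Y²)
L = 57105411 (L = ((2 - 73)² - 7780)*(-22119 + 1270) = ((-71)² - 7780)*(-20849) = (5041 - 7780)*(-20849) = -2739*(-20849) = 57105411)
R = 11122 (R = -8 + 105 + 105² = -8 + 105 + 11025 = 11122)
L + R = 57105411 + 11122 = 57116533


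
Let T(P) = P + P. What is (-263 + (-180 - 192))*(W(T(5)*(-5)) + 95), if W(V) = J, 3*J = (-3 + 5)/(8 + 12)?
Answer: -362077/6 ≈ -60346.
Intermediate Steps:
T(P) = 2*P
J = 1/30 (J = ((-3 + 5)/(8 + 12))/3 = (2/20)/3 = (2*(1/20))/3 = (1/3)*(1/10) = 1/30 ≈ 0.033333)
W(V) = 1/30
(-263 + (-180 - 192))*(W(T(5)*(-5)) + 95) = (-263 + (-180 - 192))*(1/30 + 95) = (-263 - 372)*(2851/30) = -635*2851/30 = -362077/6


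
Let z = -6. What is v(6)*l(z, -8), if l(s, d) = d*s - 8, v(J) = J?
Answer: 240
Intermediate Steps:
l(s, d) = -8 + d*s
v(6)*l(z, -8) = 6*(-8 - 8*(-6)) = 6*(-8 + 48) = 6*40 = 240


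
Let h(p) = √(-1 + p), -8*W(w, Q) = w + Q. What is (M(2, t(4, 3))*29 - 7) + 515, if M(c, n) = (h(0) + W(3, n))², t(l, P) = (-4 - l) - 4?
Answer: 33005/64 + 261*I/4 ≈ 515.7 + 65.25*I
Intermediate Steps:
W(w, Q) = -Q/8 - w/8 (W(w, Q) = -(w + Q)/8 = -(Q + w)/8 = -Q/8 - w/8)
t(l, P) = -8 - l
M(c, n) = (-3/8 + I - n/8)² (M(c, n) = (√(-1 + 0) + (-n/8 - ⅛*3))² = (√(-1) + (-n/8 - 3/8))² = (I + (-3/8 - n/8))² = (-3/8 + I - n/8)²)
(M(2, t(4, 3))*29 - 7) + 515 = (((3 + (-8 - 1*4) - 8*I)²/64)*29 - 7) + 515 = (((3 + (-8 - 4) - 8*I)²/64)*29 - 7) + 515 = (((3 - 12 - 8*I)²/64)*29 - 7) + 515 = (((-9 - 8*I)²/64)*29 - 7) + 515 = (29*(-9 - 8*I)²/64 - 7) + 515 = (-7 + 29*(-9 - 8*I)²/64) + 515 = 508 + 29*(-9 - 8*I)²/64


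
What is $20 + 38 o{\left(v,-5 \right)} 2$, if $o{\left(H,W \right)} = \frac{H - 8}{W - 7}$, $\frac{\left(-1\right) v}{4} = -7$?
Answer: $- \frac{320}{3} \approx -106.67$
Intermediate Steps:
$v = 28$ ($v = \left(-4\right) \left(-7\right) = 28$)
$o{\left(H,W \right)} = \frac{-8 + H}{-7 + W}$
$20 + 38 o{\left(v,-5 \right)} 2 = 20 + 38 \frac{-8 + 28}{-7 - 5} \cdot 2 = 20 + 38 \frac{1}{-12} \cdot 20 \cdot 2 = 20 + 38 \left(- \frac{1}{12}\right) 20 \cdot 2 = 20 + 38 \left(\left(- \frac{5}{3}\right) 2\right) = 20 + 38 \left(- \frac{10}{3}\right) = 20 - \frac{380}{3} = - \frac{320}{3}$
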